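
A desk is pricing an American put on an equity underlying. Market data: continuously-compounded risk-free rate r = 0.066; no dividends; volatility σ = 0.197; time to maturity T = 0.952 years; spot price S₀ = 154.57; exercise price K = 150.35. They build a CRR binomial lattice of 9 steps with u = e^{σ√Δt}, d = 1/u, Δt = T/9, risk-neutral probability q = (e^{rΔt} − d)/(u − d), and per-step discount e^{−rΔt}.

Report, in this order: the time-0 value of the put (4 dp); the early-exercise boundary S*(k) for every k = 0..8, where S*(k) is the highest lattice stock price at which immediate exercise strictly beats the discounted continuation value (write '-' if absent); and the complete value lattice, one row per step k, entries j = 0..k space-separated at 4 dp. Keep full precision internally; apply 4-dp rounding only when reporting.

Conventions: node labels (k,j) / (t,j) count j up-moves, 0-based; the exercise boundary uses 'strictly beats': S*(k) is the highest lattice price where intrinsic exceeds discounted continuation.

params: Δt=0.10578 u=1.06617 d=0.93794 q=0.53862 e^(-rΔt)=0.99304
t_9 payoffs: 63.5154 51.6438 38.1491 22.8096 5.3729 0.0000 0.0000 0.0000 0.0000 0.0000
t_8: node(8,0) S=92.5803 payoff=57.7697 vs cont=56.7237 → 57.7697 [stop]  node(8,1) S=105.2375 payoff=45.1125 vs cont=44.0665 → 45.1125 [stop]  node(8,2) S=119.6250 payoff=30.7250 vs cont=29.6790 → 30.7250 [stop]  node(8,3) S=135.9795 payoff=14.3705 vs cont=13.3245 → 14.3705 [stop]  node(8,4) S=154.5700 payoff=0.0000 vs cont=2.4617 → 2.4617 [wait]  node(8,5) S=175.7020 payoff=0.0000 vs cont=0.0000 → 0.0000 [wait]  node(8,6) S=199.7232 payoff=0.0000 vs cont=0.0000 → 0.0000 [wait]  node(8,7) S=227.0283 payoff=0.0000 vs cont=0.0000 → 0.0000 [wait]  node(8,8) S=258.0665 payoff=0.0000 vs cont=0.0000 → 0.0000 [wait]  ⇒ S*(8)=135.9795
t_7: node(7,0) S=98.7062 payoff=51.6438 vs cont=50.5978 → 51.6438 [stop]  node(7,1) S=112.2009 payoff=38.1491 vs cont=37.1032 → 38.1491 [stop]  node(7,2) S=127.5404 payoff=22.8096 vs cont=21.7636 → 22.8096 [stop]  node(7,3) S=144.9771 payoff=5.3729 vs cont=7.9008 → 7.9008 [wait]  node(7,4) S=164.7976 payoff=0.0000 vs cont=1.1279 → 1.1279 [wait]  node(7,5) S=187.3280 payoff=0.0000 vs cont=0.0000 → 0.0000 [wait]  node(7,6) S=212.9385 payoff=0.0000 vs cont=0.0000 → 0.0000 [wait]  node(7,7) S=242.0504 payoff=0.0000 vs cont=0.0000 → 0.0000 [wait]  ⇒ S*(7)=127.5404
t_6: node(6,0) S=105.2375 payoff=45.1125 vs cont=44.0665 → 45.1125 [stop]  node(6,1) S=119.6250 payoff=30.7250 vs cont=29.6790 → 30.7250 [stop]  node(6,2) S=135.9795 payoff=14.3705 vs cont=14.6766 → 14.6766 [wait]  node(6,3) S=154.5700 payoff=0.0000 vs cont=4.2232 → 4.2232 [wait]  node(6,4) S=175.7020 payoff=0.0000 vs cont=0.5168 → 0.5168 [wait]  node(6,5) S=199.7232 payoff=0.0000 vs cont=0.0000 → 0.0000 [wait]  node(6,6) S=227.0283 payoff=0.0000 vs cont=0.0000 → 0.0000 [wait]  ⇒ S*(6)=119.6250
t_5: node(5,0) S=112.2009 payoff=38.1491 vs cont=37.1032 → 38.1491 [stop]  node(5,1) S=127.5404 payoff=22.8096 vs cont=21.9273 → 22.8096 [stop]  node(5,2) S=144.9771 payoff=5.3729 vs cont=8.9832 → 8.9832 [wait]  node(5,3) S=164.7976 payoff=0.0000 vs cont=2.2113 → 2.2113 [wait]  node(5,4) S=187.3280 payoff=0.0000 vs cont=0.2368 → 0.2368 [wait]  node(5,5) S=212.9385 payoff=0.0000 vs cont=0.0000 → 0.0000 [wait]  ⇒ S*(5)=127.5404
t_4: node(4,0) S=119.6250 payoff=30.7250 vs cont=29.6790 → 30.7250 [stop]  node(4,1) S=135.9795 payoff=14.3705 vs cont=15.2555 → 15.2555 [wait]  node(4,2) S=154.5700 payoff=0.0000 vs cont=5.2986 → 5.2986 [wait]  node(4,3) S=175.7020 payoff=0.0000 vs cont=1.1398 → 1.1398 [wait]  node(4,4) S=199.7232 payoff=0.0000 vs cont=0.1085 → 0.1085 [wait]  ⇒ S*(4)=119.6250
t_3: node(3,0) S=127.5404 payoff=22.8096 vs cont=22.2370 → 22.8096 [stop]  node(3,1) S=144.9771 payoff=5.3729 vs cont=9.8237 → 9.8237 [wait]  node(3,2) S=164.7976 payoff=0.0000 vs cont=3.0373 → 3.0373 [wait]  node(3,3) S=187.3280 payoff=0.0000 vs cont=0.5802 → 0.5802 [wait]  ⇒ S*(3)=127.5404
t_2: node(2,0) S=135.9795 payoff=14.3705 vs cont=15.7051 → 15.7051 [wait]  node(2,1) S=154.5700 payoff=0.0000 vs cont=6.1255 → 6.1255 [wait]  node(2,2) S=175.7020 payoff=0.0000 vs cont=1.7019 → 1.7019 [wait]  ⇒ S*(2)=-
t_1: node(1,0) S=144.9771 payoff=5.3729 vs cont=10.4719 → 10.4719 [wait]  node(1,1) S=164.7976 payoff=0.0000 vs cont=3.7168 → 3.7168 [wait]  ⇒ S*(1)=-
t_0: node(0,0) S=154.5700 payoff=0.0000 vs cont=6.7859 → 6.7859 [wait]  ⇒ S*(0)=-

price = 6.7859
boundary = - - - 127.5404 119.6250 127.5404 119.6250 127.5404 135.9795
tree:
6.7859
10.4719 3.7168
15.7051 6.1255 1.7019
22.8096 9.8237 3.0373 0.5802
30.7250 15.2555 5.2986 1.1398 0.1085
38.1491 22.8096 8.9832 2.2113 0.2368 0.0000
45.1125 30.7250 14.6766 4.2232 0.5168 0.0000 0.0000
51.6438 38.1491 22.8096 7.9008 1.1279 0.0000 0.0000 0.0000
57.7697 45.1125 30.7250 14.3705 2.4617 0.0000 0.0000 0.0000 0.0000
63.5154 51.6438 38.1491 22.8096 5.3729 0.0000 0.0000 0.0000 0.0000 0.0000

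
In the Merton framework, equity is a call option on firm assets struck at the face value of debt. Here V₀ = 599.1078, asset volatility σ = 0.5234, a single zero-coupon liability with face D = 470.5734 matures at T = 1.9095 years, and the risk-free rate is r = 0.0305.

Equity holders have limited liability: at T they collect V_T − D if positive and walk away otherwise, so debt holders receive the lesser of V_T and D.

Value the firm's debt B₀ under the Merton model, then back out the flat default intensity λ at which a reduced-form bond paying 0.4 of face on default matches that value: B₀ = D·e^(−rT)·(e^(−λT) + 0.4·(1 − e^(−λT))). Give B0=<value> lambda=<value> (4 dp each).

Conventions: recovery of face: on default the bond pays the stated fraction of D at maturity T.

Equity is a call on the firm's assets struck at D = 470.5734:
d₁ = [ln(V₀/D) + (r + σ²/2)T] / (σ√T)
   = [ln(599.1078/470.5734) + (0.0305 + 0.5·0.5234²)·1.9095] / (0.5234·√1.9095)
   = [0.241490 + 0.319791] / 0.723259 = 0.776044
d₂ = d₁ − σ√T = 0.776044 − 0.723259 = 0.052786
N(d₁) = 0.781139,  N(d₂) = 0.521049,  e^(−rT) = 0.943424
E₀ = V₀·N(d₁) − D·e^(−rT)·N(d₂)
   = 599.1078·0.781139 − 470.5734·0.943424·0.521049 = 236.666585
B₀ = V₀ − E₀ = 599.1078 − 236.666585 = 362.441215
e^(−λT) = (B₀·e^(rT)/D − 0.4)/(1 − 0.4) = (362.4412·1.059969/470.5734 − 0.4)/0.6 = 0.69400123
λ = −ln(0.69400123)/1.9095 = 0.191297

B0=362.4412 lambda=0.1913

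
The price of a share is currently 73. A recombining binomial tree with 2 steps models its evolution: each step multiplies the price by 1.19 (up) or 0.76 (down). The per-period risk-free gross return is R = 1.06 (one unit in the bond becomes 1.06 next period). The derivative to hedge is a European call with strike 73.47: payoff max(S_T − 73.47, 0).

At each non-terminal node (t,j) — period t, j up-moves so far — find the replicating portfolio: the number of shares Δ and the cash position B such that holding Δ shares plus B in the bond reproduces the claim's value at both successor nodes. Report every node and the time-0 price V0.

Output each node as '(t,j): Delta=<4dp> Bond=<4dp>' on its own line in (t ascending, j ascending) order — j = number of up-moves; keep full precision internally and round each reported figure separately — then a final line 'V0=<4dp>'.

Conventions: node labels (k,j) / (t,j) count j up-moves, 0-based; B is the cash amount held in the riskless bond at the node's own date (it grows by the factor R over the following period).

Under the risk-neutral measure, an up-move has probability p* = (R−d)/(u−d) = 0.6977 and values discount at R = 1.06.
Payoffs at expiry: V(2,0)=0.0000, V(2,1)=0.0000, V(2,2)=29.9053
  t=1,j=0: stock 55.4800 → up 66.0212 (V=0.0000), down 42.1648 (V=0.0000). Price 0.0000; hedge Δ=0.0000, bond B=0.0000.
  t=1,j=1: stock 86.8700 → up 103.3753 (V=29.9053), down 66.0212 (V=0.0000). Price 19.6832; hedge Δ=0.8006, bond B=-49.8640.
  t=0,j=0: stock 73.0000 → up 86.8700 (V=19.6832), down 55.4800 (V=0.0000). Price 12.9551; hedge Δ=0.6271, bond B=-32.8197.
Sanity check at the root: Δ(0,0)·S0 + B(0,0) reproduces V0 = 12.9551.

(0,0): Delta=0.6271 Bond=-32.8197
(1,0): Delta=0.0000 Bond=0.0000
(1,1): Delta=0.8006 Bond=-49.8640
V0=12.9551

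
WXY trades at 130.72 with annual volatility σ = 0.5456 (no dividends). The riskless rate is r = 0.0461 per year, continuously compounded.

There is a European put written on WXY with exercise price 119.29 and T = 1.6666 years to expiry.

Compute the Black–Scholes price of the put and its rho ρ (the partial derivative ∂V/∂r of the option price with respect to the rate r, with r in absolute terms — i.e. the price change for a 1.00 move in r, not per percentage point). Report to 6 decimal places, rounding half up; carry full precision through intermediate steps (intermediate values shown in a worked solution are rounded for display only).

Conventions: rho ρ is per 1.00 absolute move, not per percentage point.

σ√T = 0.5456·√1.6666 = 0.704352
d₁ = (ln(S/K) + (r+σ²/2)T) / (σ√T) = (ln(130.72/119.29) + (0.0461+0.5456²/2)·1.6666) / 0.704352 = (0.091500 + 0.324886) / 0.704352 = 0.591162
d₂ = d₁ − σ√T = 0.591162 − 0.704352 = -0.113190
e^{−rT} = 0.926047
N(−d₁) = 0.277206,  N(−d₂) = 0.545060
Put price V = K·e^{−rT}·N(−d₂) − S·N(−d₁) = 60.211784 − 36.236350 = 23.975435
ρ = −K·T·e^{−rT}·N(−d₂) = -100.348960

price = 23.975435
ρ = -100.348960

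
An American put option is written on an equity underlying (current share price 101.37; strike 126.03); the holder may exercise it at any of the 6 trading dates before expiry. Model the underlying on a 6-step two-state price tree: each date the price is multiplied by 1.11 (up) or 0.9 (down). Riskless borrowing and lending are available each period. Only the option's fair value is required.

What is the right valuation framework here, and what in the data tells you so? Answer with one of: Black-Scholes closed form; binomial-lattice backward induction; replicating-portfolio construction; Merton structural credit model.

Key observation: the put (strike 126.03 on spot 101.37) is American-style on a 6-step discrete price model, so the early-exercise decision at every node requires stepwise backward valuation — a closed form cannot price the exercise right.

framework: binomial-lattice backward induction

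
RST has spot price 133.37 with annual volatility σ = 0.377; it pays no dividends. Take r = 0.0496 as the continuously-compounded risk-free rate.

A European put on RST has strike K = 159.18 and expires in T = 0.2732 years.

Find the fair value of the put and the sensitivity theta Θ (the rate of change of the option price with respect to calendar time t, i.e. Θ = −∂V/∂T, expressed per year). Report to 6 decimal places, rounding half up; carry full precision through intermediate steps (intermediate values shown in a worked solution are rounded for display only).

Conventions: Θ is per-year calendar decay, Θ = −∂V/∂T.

price = 26.914349
Θ = -8.283224

σ√T = 0.377·√0.2732 = 0.197052
d₁ = (ln(S/K) + (r+σ²/2)T) / (σ√T) = (ln(133.37/159.18) + (0.0496+0.377²/2)·0.2732) / 0.197052 = (-0.176908 + 0.032966) / 0.197052 = -0.730480
d₂ = d₁ − σ√T = -0.730480 − 0.197052 = -0.927533
e^{−rT} = 0.986541
N(−d₁) = 0.767452,  N(−d₂) = 0.823175
Put price V = K·e^{−rT}·N(−d₂) − S·N(−d₁) = 129.269377 − 102.355028 = 26.914349
φ(d₁) = (1/√(2π))·e^{−d₁²/2} = 0.305520
Θ = −S·φ(d₁)·σ/(2√T) + r·K·e^{−rT}·N(−d₂) = −14.694985 + 6.411761 = -8.283224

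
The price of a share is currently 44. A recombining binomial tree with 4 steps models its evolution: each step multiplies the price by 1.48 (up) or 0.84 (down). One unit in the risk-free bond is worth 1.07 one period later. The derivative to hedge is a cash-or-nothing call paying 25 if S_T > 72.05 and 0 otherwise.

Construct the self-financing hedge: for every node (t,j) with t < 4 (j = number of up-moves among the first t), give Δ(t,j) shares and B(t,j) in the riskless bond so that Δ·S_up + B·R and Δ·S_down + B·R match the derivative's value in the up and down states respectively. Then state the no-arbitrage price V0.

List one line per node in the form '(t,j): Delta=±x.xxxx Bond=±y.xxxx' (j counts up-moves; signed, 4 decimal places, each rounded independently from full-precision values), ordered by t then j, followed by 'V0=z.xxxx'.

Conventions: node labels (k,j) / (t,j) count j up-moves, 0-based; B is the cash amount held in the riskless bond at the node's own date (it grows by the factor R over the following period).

Under the risk-neutral measure, an up-move has probability p* = (R−d)/(u−d) = 0.3594 and values discount at R = 1.07.
At maturity the claim pays: V(4,0)=0.0000, V(4,1)=0.0000, V(4,2)=0.0000, V(4,3)=25.0000, V(4,4)=25.0000
Node (3,0) S=26.0790: V=(p*·0.0000+(1−p*)·0.0000)/1.07=0.0000; Δ=(0.0000−0.0000)/(38.5969−21.9063)=0.0000; B=V−Δ·S=0.0000
Node (3,1) S=45.9487: V=(p*·0.0000+(1−p*)·0.0000)/1.07=0.0000; Δ=(0.0000−0.0000)/(68.0040−38.5969)=0.0000; B=V−Δ·S=0.0000
Node (3,2) S=80.9572: V=(p*·25.0000+(1−p*)·0.0000)/1.07=8.3966; Δ=(25.0000−0.0000)/(119.8166−68.0040)=0.4825; B=V−Δ·S=-30.6659
Node (3,3) S=142.6388: V=(p*·25.0000+(1−p*)·25.0000)/1.07=23.3645; Δ=(25.0000−25.0000)/(211.1055−119.8166)=0.0000; B=V−Δ·S=23.3645
Node (2,0) S=31.0464: V=(p*·0.0000+(1−p*)·0.0000)/1.07=0.0000; Δ=(0.0000−0.0000)/(45.9487−26.0790)=0.0000; B=V−Δ·S=0.0000
Node (2,1) S=54.7008: V=(p*·8.3966+(1−p*)·0.0000)/1.07=2.8201; Δ=(8.3966−0.0000)/(80.9572−45.9487)=0.2398; B=V−Δ·S=-10.2996
Node (2,2) S=96.3776: V=(p*·23.3645+(1−p*)·8.3966)/1.07=12.8745; Δ=(23.3645−8.3966)/(142.6388−80.9572)=0.2427; B=V−Δ·S=-10.5128
Node (1,0) S=36.9600: V=(p*·2.8201+(1−p*)·0.0000)/1.07=0.9472; Δ=(2.8201−0.0000)/(54.7008−31.0464)=0.1192; B=V−Δ·S=-3.4593
Node (1,1) S=65.1200: V=(p*·12.8745+(1−p*)·2.8201)/1.07=6.0125; Δ=(12.8745−2.8201)/(96.3776−54.7008)=0.2412; B=V−Δ·S=-9.6974
Node (0,0) S=44.0000: V=(p*·6.0125+(1−p*)·0.9472)/1.07=2.5865; Δ=(6.0125−0.9472)/(65.1200−36.9600)=0.1799; B=V−Δ·S=-5.3281
Sanity check at the root: Δ(0,0)·S0 + B(0,0) reproduces V0 = 2.5865.

(0,0): Delta=0.1799 Bond=-5.3281
(1,0): Delta=0.1192 Bond=-3.4593
(1,1): Delta=0.2412 Bond=-9.6974
(2,0): Delta=0.0000 Bond=0.0000
(2,1): Delta=0.2398 Bond=-10.2996
(2,2): Delta=0.2427 Bond=-10.5128
(3,0): Delta=0.0000 Bond=0.0000
(3,1): Delta=0.0000 Bond=0.0000
(3,2): Delta=0.4825 Bond=-30.6659
(3,3): Delta=0.0000 Bond=23.3645
V0=2.5865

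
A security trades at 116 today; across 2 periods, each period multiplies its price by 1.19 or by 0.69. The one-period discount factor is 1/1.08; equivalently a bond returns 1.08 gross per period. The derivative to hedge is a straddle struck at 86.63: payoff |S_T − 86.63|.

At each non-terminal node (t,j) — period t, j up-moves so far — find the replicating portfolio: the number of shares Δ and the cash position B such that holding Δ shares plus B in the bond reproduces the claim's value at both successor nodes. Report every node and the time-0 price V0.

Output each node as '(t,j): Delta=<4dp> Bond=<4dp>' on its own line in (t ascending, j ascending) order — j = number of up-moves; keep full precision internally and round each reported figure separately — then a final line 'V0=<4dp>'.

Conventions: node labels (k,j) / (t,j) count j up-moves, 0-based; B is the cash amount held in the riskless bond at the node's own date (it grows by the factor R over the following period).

The replicating-portfolio and risk-neutral prices coincide; use p* = (1.08−0.69)/(1.19−0.69) = 0.7800 for the latter.
At maturity the claim pays: V(2,0)=31.4024, V(2,1)=8.6176, V(2,2)=77.6376
(1,0): S=80.0400. Δ = (V_up−V_dn)/(S_up−S_dn) = (8.6176−31.4024)/(95.2476−55.2276) = -0.5693. V = [p*·8.6176 + (1−p*)·31.4024]/1.08 = 12.6206. B = V − Δ·S = 58.1902.
(1,1): S=138.0400. Δ = (V_up−V_dn)/(S_up−S_dn) = (77.6376−8.6176)/(164.2676−95.2476) = 1.0000. V = [p*·77.6376 + (1−p*)·8.6176]/1.08 = 57.8270. B = V − Δ·S = -80.2130.
(0,0): S=116.0000. Δ = (V_up−V_dn)/(S_up−S_dn) = (57.8270−12.6206)/(138.0400−80.0400) = 0.7794. V = [p*·57.8270 + (1−p*)·12.6206]/1.08 = 44.3348. B = V − Δ·S = -46.0780.
Check: Δ(0,0)·S0 + B(0,0) = 44.3348 = V0.

(0,0): Delta=0.7794 Bond=-46.0780
(1,0): Delta=-0.5693 Bond=58.1902
(1,1): Delta=1.0000 Bond=-80.2130
V0=44.3348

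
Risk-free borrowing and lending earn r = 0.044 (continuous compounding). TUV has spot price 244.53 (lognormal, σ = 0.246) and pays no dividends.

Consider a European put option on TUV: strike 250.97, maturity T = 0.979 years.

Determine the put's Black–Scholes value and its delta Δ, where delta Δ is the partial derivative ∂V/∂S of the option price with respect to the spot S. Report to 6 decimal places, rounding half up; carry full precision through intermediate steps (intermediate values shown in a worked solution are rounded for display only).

price = 21.472645
Δ = -0.423920

σ√T = 0.246·√0.979 = 0.243403
d₁ = (ln(S/K) + (r+σ²/2)T) / (σ√T) = (ln(244.53/250.97) + (0.044+0.246²/2)·0.979) / 0.243403 = (-0.025995 + 0.072699) / 0.243403 = 0.191876
d₂ = d₁ − σ√T = 0.191876 − 0.243403 = -0.051528
e^{−rT} = 0.957839
N(−d₁) = 0.423920,  N(−d₂) = 0.520547
Put price V = K·e^{−rT}·N(−d₂) − S·N(−d₁) = 125.133752 − 103.661107 = 21.472645
Δ = −N(−d₁) = -0.423920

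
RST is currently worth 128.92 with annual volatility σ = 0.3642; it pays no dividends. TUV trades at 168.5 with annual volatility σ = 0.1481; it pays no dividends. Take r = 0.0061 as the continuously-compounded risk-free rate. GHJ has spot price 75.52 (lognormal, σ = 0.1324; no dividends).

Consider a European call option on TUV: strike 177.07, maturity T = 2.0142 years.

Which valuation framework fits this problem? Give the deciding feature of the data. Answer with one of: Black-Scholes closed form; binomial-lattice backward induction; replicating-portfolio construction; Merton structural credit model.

framework: Black-Scholes closed form

Key observation: with TUV following a GBM at constant σ and r, the European call struck at 177.07 prices in closed form — nothing here needs a stepwise model or a balance sheet.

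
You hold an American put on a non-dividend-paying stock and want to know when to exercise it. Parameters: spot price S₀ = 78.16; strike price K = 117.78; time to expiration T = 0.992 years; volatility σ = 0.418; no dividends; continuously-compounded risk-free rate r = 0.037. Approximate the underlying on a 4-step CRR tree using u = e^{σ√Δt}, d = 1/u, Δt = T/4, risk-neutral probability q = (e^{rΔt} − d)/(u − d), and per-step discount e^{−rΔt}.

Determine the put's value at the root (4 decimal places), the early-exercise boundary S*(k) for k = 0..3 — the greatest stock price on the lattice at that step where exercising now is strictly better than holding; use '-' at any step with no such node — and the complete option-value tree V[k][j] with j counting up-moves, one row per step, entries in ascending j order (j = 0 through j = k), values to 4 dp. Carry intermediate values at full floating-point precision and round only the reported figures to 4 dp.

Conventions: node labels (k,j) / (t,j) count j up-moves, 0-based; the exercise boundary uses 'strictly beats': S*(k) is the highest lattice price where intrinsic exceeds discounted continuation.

price = 40.6569
boundary = - 63.4718 78.1600 96.2472
tree:
40.6569
54.3082 26.0682
66.2361 39.6200 11.3054
75.9225 54.3082 21.5328 0.0000
83.7886 66.2361 39.6200 0.0000 0.0000

Δt=0.24800, u=1.23141, d=0.81208, q=0.47013, disc=e^(-rΔt)=0.99087
k=4 terminal: V=max(K-S,0) → 83.7886 66.2361 39.6200 0.0000 0.0000
k=3: j=0 S=41.8575 intr=75.9225 cont=74.8467 V=75.9225[EX]; j=1 S=63.4718 intr=54.3082 cont=53.2324 V=54.3082[EX]; j=2 S=96.2472 intr=21.5328 cont=20.8017 V=21.5328[EX]; j=3 S=145.9472 intr=0.0000 cont=0.0000 V=0.0000[hold]  S*(3)=96.2472
k=2: j=0 S=51.5439 intr=66.2361 cont=65.1603 V=66.2361[EX]; j=1 S=78.1600 intr=39.6200 cont=38.5442 V=39.6200[EX]; j=2 S=118.5201 intr=0.0000 cont=11.3054 V=11.3054[hold]  S*(2)=78.1600
k=1: j=0 S=63.4718 intr=54.3082 cont=53.2324 V=54.3082[EX]; j=1 S=96.2472 intr=21.5328 cont=26.0682 V=26.0682[hold]  S*(1)=63.4718
k=0: j=0 S=78.1600 intr=39.6200 cont=40.6569 V=40.6569[hold]  S*(0)=-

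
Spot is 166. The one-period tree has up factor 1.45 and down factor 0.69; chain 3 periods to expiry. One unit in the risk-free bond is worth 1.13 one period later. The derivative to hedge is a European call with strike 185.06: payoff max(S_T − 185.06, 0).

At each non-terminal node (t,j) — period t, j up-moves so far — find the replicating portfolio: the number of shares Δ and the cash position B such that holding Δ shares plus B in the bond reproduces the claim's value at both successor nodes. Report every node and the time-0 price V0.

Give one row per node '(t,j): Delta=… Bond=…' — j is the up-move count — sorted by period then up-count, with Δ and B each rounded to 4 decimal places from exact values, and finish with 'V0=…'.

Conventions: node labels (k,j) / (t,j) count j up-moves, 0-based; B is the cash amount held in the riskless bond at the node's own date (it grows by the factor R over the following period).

Arbitrage-free pricing uses the up-move probability p* = (R−d)/(u−d) = 0.5789, discounting each step at R = 1.13.
Expiry values: V(3,0)=0.0000, V(3,1)=0.0000, V(3,2)=55.7603, V(3,3)=321.0118
(2,0): S=79.0326. Δ = (V_up−V_dn)/(S_up−S_dn) = (0.0000−0.0000)/(114.5973−54.5325) = 0.0000. V = [p*·0.0000 + (1−p*)·0.0000]/1.13 = 0.0000. B = V − Δ·S = 0.0000.
(2,1): S=166.0830. Δ = (V_up−V_dn)/(S_up−S_dn) = (55.7603−0.0000)/(240.8203−114.5973) = 0.4418. V = [p*·55.7603 + (1−p*)·0.0000]/1.13 = 28.5684. B = V − Δ·S = -44.8005.
(2,2): S=349.0150. Δ = (V_up−V_dn)/(S_up−S_dn) = (321.0118−55.7603)/(506.0717−240.8203) = 1.0000. V = [p*·321.0118 + (1−p*)·55.7603]/1.13 = 185.2451. B = V − Δ·S = -163.7699.
(1,0): S=114.5400. Δ = (V_up−V_dn)/(S_up−S_dn) = (28.5684−0.0000)/(166.0830−79.0326) = 0.3282. V = [p*·28.5684 + (1−p*)·0.0000]/1.13 = 14.6368. B = V − Δ·S = -22.9532.
(1,1): S=240.7000. Δ = (V_up−V_dn)/(S_up−S_dn) = (185.2451−28.5684)/(349.0150−166.0830) = 0.8565. V = [p*·185.2451 + (1−p*)·28.5684]/1.13 = 105.5539. B = V − Δ·S = -100.5996.
(0,0): S=166.0000. Δ = (V_up−V_dn)/(S_up−S_dn) = (105.5539−14.6368)/(240.7000−114.5400) = 0.7206. V = [p*·105.5539 + (1−p*)·14.6368]/1.13 = 59.5337. B = V − Δ·S = -60.0941.
Verification: the root portfolio costs Δ(0,0)·S0 + B(0,0) = 59.5337, matching V0.

(0,0): Delta=0.7206 Bond=-60.0941
(1,0): Delta=0.3282 Bond=-22.9532
(1,1): Delta=0.8565 Bond=-100.5996
(2,0): Delta=0.0000 Bond=0.0000
(2,1): Delta=0.4418 Bond=-44.8005
(2,2): Delta=1.0000 Bond=-163.7699
V0=59.5337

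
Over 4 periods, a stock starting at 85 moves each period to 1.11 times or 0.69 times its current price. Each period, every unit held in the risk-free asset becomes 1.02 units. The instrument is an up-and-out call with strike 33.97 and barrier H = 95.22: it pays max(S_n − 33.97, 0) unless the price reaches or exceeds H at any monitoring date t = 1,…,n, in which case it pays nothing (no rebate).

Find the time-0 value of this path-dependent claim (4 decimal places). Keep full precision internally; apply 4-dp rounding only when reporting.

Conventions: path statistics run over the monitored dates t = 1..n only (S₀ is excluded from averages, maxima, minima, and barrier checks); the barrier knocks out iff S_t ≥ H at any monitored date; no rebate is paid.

price = 10.9616

Under the martingale measure an up-move has probability p* = 0.7857; value the claim as the probability-weighted average of per-path payoffs, discounted 4 periods at R = 1.02.
Enumerate all 2^4 = 16 price paths (U = up ×1.11, D = down ×0.69); each path with k up-moves has probability p*^k·(1−p*)^(4−k).
DDDD: M=58.6500, payoff=0.0000, prob=0.002108
UDDD: M=94.3500, payoff=0.0000, prob=0.007731
DUDD: M=65.1015, payoff=0.0000, prob=0.007731
UUDD: M=104.7285, payoff=0.0000, prob=0.028348
DDUD: M=58.6500, payoff=0.0000, prob=0.007731
UDUD: M=94.3500, payoff=15.8912, prob=0.028348
DUUD: M=72.2627, payoff=15.8912, prob=0.028348
UUUD: M=116.2486, payoff=0.0000, prob=0.103941
DDDU: M=58.6500, payoff=0.0000, prob=0.007731
UDDU: M=94.3500, payoff=15.8912, prob=0.028348
DUDU: M=65.1015, payoff=15.8912, prob=0.028348
UUDU: M=104.7285, payoff=0.0000, prob=0.103941
DDUU: M=58.6500, payoff=15.8912, prob=0.028348
UDUU: M=94.3500, payoff=46.2416, prob=0.103941
DUUU: M=80.2116, payoff=46.2416, prob=0.103941
UUUU: M=129.0360, payoff=0.0000, prob=0.381117
Price = Σ prob·payoff / R^4 = 11.865183 / 1.082432 = 10.9616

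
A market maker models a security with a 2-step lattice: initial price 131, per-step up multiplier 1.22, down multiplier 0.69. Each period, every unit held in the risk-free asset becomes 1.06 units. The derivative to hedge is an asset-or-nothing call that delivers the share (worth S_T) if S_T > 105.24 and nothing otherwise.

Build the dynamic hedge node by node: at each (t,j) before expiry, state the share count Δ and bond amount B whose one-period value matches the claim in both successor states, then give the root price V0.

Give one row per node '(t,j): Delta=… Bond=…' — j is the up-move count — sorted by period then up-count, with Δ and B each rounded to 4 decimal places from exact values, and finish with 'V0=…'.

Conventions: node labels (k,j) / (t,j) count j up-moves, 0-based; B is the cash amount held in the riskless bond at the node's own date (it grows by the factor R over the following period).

(0,0): Delta=1.2558 Bond=-38.5732
(1,0): Delta=2.3019 Bond=-135.4402
(1,1): Delta=1.0000 Bond=0.0000
V0=125.9412

Under the risk-neutral measure, an up-move has probability p* = (R−d)/(u−d) = 0.6981 and values discount at R = 1.06.
At maturity the claim pays: V(2,0)=0.0000, V(2,1)=110.2758, V(2,2)=194.9804
  t=1,j=0: stock 90.3900 → up 110.2758 (V=110.2758), down 62.3691 (V=0.0000). Price 72.6274; hedge Δ=2.3019, bond B=-135.4402.
  t=1,j=1: stock 159.8200 → up 194.9804 (V=194.9804), down 110.2758 (V=110.2758). Price 159.8200; hedge Δ=1.0000, bond B=0.0000.
  t=0,j=0: stock 131.0000 → up 159.8200 (V=159.8200), down 90.3900 (V=72.6274). Price 125.9412; hedge Δ=1.2558, bond B=-38.5732.
As a check, the time-0 holding Δ(0,0)·S0 + B(0,0) comes to 125.9412 — exactly V0.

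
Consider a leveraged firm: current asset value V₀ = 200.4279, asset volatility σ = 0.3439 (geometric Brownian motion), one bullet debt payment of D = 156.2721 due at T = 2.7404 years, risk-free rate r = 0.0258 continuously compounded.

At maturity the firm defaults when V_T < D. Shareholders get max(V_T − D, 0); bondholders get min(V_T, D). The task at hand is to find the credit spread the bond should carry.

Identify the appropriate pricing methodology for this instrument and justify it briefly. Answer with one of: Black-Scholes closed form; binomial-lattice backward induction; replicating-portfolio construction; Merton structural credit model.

Key observation: a levered firm with one bullet debt due at 2.7404 years is the canonical structural-credit setup: equity is a call on the firm's assets struck at the face value.

framework: Merton structural credit model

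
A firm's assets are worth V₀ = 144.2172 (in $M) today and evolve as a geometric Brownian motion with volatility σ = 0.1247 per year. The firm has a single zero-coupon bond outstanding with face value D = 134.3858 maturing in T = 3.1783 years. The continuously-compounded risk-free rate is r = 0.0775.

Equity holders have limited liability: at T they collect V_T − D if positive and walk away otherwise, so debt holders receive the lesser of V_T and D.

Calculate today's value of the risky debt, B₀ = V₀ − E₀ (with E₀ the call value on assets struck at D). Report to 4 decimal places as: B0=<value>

B0=104.1018

Work the structural quantities from V₀ = 144.2172 against face 134.3858:
d₁ = [ln(V₀/D) + (r + σ²/2)T] / (σ√T)
   = [ln(144.2172/134.3858) + (0.0775 + 0.5·0.1247²)·3.1783] / (0.1247·√3.1783)
   = [0.070606 + 0.271030] / 0.222313 = 1.536735
d₂ = d₁ − σ√T = 1.536735 − 0.222313 = 1.314422
N(d₁) = 0.937821,  N(d₂) = 0.905648,  e^(−rT) = 0.781673
E₀ = V₀·N(d₁) − D·e^(−rT)·N(d₂)
   = 144.2172·0.937821 − 134.3858·0.781673·0.905648 = 40.115381
B₀ = V₀ − E₀ = 144.2172 − 40.115381 = 104.101819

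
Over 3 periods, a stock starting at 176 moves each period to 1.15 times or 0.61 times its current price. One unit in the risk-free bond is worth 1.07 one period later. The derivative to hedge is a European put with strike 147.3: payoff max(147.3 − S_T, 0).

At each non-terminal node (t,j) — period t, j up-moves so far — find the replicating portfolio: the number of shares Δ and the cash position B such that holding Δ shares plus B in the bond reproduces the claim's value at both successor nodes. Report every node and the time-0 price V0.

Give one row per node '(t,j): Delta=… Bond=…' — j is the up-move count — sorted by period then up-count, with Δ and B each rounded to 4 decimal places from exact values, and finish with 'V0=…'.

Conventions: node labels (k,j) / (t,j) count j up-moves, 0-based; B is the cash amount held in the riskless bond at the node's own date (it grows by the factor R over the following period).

Risk-neutral probability p* = (R−d)/(u−d) = (1.07−0.61)/(1.15−0.61) = 0.8519.
Terminal payoffs: V(3,0)=107.3513, V(3,1)=71.9870, V(3,2)=5.3164, V(3,3)=0.0000
  t=2,j=0: stock 65.4896 → up 75.3130 (V=71.9870), down 39.9487 (V=107.3513). Price 72.1740; hedge Δ=-1.0000, bond B=137.6636.
  t=2,j=1: stock 123.4640 → up 141.9836 (V=5.3164), down 75.3130 (V=71.9870). Price 14.1996; hedge Δ=-1.0000, bond B=137.6636.
  t=2,j=2: stock 232.7600 → up 267.6740 (V=0.0000), down 141.9836 (V=5.3164). Price 0.7361; hedge Δ=-0.0423, bond B=10.5813.
  t=1,j=0: stock 107.3600 → up 123.4640 (V=14.1996), down 65.4896 (V=72.1740). Price 21.2975; hedge Δ=-1.0000, bond B=128.6575.
  t=1,j=1: stock 202.4000 → up 232.7600 (V=0.7361), down 123.4640 (V=14.1996). Price 2.5520; hedge Δ=-0.1232, bond B=27.4844.
  t=0,j=0: stock 176.0000 → up 202.4000 (V=2.5520), down 107.3600 (V=21.2975). Price 4.9805; hedge Δ=-0.1972, bond B=39.6944.
Sanity check at the root: Δ(0,0)·S0 + B(0,0) reproduces V0 = 4.9805.

(0,0): Delta=-0.1972 Bond=39.6944
(1,0): Delta=-1.0000 Bond=128.6575
(1,1): Delta=-0.1232 Bond=27.4844
(2,0): Delta=-1.0000 Bond=137.6636
(2,1): Delta=-1.0000 Bond=137.6636
(2,2): Delta=-0.0423 Bond=10.5813
V0=4.9805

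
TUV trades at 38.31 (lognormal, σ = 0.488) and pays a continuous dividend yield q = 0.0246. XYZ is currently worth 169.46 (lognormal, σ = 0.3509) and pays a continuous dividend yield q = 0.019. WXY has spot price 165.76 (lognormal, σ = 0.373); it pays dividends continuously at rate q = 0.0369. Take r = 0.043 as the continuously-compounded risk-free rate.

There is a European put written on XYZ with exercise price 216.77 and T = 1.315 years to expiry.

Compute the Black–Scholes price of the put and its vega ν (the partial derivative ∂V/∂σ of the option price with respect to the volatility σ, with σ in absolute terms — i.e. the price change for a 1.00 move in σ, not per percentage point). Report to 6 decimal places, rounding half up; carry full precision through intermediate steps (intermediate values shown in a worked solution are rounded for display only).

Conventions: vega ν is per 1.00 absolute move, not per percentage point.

σ√T = 0.3509·√1.315 = 0.402389
d₁ = (ln(S/K) + (r−q+σ²/2)T) / (σ√T) = (ln(169.46/216.77) + (0.043−0.019+0.3509²/2)·1.315) / 0.402389 = (-0.246220 + 0.112519) / 0.402389 = -0.332269
d₂ = d₁ − σ√T = -0.332269 − 0.402389 = -0.734658
e^{−rT} = 0.945024
e^{−qT} = 0.975325
N(−d₁) = 0.630157,  N(−d₂) = 0.768726
Put price V = K·e^{−rT}·N(−d₂) − S·e^{−qT}·N(−d₁) = 157.475740 − 104.151394 = 53.324345
φ(d₁) = (1/√(2π))·e^{−d₁²/2} = 0.377517
ν = S·e^{−qT}·φ(d₁)·√T = 71.550990

price = 53.324345
ν = 71.550990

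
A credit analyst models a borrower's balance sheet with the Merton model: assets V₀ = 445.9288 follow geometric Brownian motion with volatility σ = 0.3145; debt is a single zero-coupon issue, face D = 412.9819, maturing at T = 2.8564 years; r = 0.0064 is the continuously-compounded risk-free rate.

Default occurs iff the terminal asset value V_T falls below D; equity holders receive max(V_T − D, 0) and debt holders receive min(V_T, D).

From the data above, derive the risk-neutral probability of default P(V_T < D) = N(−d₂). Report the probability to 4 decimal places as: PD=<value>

PD=0.5347

Work the structural quantities from V₀ = 445.9288 against face 412.9819:
d₁ = [ln(V₀/D) + (r + σ²/2)T] / (σ√T)
   = [ln(445.9288/412.9819) + (0.0064 + 0.5·0.3145²)·2.8564] / (0.3145·√2.8564)
   = [0.076756 + 0.159545] / 0.531533 = 0.444563
d₂ = d₁ − σ√T = 0.444563 − 0.531533 = -0.086969
risk-neutral PD = N(−d₂) = N(0.086969) = 0.534652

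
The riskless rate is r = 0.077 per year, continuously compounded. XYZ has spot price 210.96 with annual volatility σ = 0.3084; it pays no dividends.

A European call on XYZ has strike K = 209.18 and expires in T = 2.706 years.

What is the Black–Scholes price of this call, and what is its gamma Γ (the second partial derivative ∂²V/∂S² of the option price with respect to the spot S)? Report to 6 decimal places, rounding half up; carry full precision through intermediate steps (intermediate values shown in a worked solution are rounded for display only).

σ√T = 0.3084·√2.706 = 0.507316
d₁ = (ln(S/K) + (r+σ²/2)T) / (σ√T) = (ln(210.96/209.18) + (0.077+0.3084²/2)·2.706) / 0.507316 = (0.008473 + 0.337047) / 0.507316 = 0.681075
d₂ = d₁ − σ√T = 0.681075 − 0.507316 = 0.173759
e^{−rT} = 0.811913
N(d₁) = 0.752088,  N(d₂) = 0.568973
Call price V = S·N(d₁) − K·e^{−rT}·N(d₂) = 158.660480 − 96.632033 = 62.028447
φ(d₁) = (1/√(2π))·e^{−d₁²/2} = 0.316361
Γ = φ(d₁) / (S·σ·√T) = 0.002956

price = 62.028447
Γ = 0.002956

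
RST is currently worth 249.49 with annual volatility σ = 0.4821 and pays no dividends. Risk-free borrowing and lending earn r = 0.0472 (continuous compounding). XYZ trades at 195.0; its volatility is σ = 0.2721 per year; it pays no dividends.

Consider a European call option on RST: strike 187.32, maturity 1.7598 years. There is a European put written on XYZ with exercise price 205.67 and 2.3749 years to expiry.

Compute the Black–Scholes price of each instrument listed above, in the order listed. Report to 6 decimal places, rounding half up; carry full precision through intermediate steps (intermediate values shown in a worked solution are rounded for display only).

price(RST call K=187.32) = 99.662116
price(XYZ put K=205.67) = 26.193192

[RST call K=187.32]
σ√T = 0.4821·√1.7598 = 0.639542
d₁ = (ln(S/K) + (r+σ²/2)T) / (σ√T) = (ln(249.49/187.32) + (0.0472+0.4821²/2)·1.7598) / 0.639542 = (0.286600 + 0.287569) / 0.639542 = 0.897783
d₂ = d₁ − σ√T = 0.897783 − 0.639542 = 0.258242
e^{−rT} = 0.920294
N(d₁) = 0.815349,  N(d₂) = 0.601890
price = S·N(d₁) − K·e^{−rT}·N(d₂) = 203.421533 − 103.759417 = 99.662116
[XYZ put K=205.67]
σ√T = 0.2721·√2.3749 = 0.419325
d₁ = (ln(S/K) + (r+σ²/2)T) / (σ√T) = (ln(195.0/205.67) + (0.0472+0.2721²/2)·2.3749) / 0.419325 = (-0.053273 + 0.200012) / 0.419325 = 0.349940
d₂ = d₁ − σ√T = 0.349940 − 0.419325 = -0.069385
e^{−rT} = 0.893959
N(−d₁) = 0.363192,  N(−d₂) = 0.527659
price = K·e^{−rT}·N(−d₂) − S·N(−d₁) = 97.015594 − 70.822402 = 26.193192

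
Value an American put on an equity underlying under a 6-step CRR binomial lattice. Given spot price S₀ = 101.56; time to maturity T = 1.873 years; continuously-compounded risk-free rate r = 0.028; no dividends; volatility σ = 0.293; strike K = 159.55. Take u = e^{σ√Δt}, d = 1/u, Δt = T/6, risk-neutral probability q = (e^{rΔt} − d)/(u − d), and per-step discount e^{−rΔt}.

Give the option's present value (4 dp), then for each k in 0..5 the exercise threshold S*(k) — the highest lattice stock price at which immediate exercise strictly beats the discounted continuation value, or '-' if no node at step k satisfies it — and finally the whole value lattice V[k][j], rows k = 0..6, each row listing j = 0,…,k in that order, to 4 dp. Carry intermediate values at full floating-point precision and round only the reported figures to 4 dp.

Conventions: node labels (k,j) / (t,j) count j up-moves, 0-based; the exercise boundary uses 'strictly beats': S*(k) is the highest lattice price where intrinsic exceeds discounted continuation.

params: Δt=0.31217 u=1.17787 d=0.84899 q=0.48586 e^(-rΔt)=0.99130
t_6 payoffs: 121.5182 106.7859 86.3467 57.9900 18.6488 0.0000 0.0000
t_5: node(5,0) S=44.7964 payoff=114.7536 vs cont=113.3651 → 114.7536 [stop]  node(5,1) S=62.1491 payoff=97.4009 vs cont=96.0124 → 97.4009 [stop]  node(5,2) S=86.2237 payoff=73.3263 vs cont=71.9378 → 73.3263 [stop]  node(5,3) S=119.6241 payoff=39.9259 vs cont=38.5374 → 39.9259 [stop]  node(5,4) S=165.9628 payoff=0.0000 vs cont=9.5047 → 9.5047 [wait]  node(5,5) S=230.2516 payoff=0.0000 vs cont=0.0000 → 0.0000 [wait]  ⇒ S*(5)=119.6241
t_4: node(4,0) S=52.7641 payoff=106.7859 vs cont=105.3974 → 106.7859 [stop]  node(4,1) S=73.2033 payoff=86.3467 vs cont=84.9582 → 86.3467 [stop]  node(4,2) S=101.5600 payoff=57.9900 vs cont=56.6015 → 57.9900 [stop]  node(4,3) S=140.9012 payoff=18.6488 vs cont=24.9266 → 24.9266 [wait]  node(4,4) S=195.4820 payoff=0.0000 vs cont=4.8442 → 4.8442 [wait]  ⇒ S*(4)=101.5600
t_3: node(3,0) S=62.1491 payoff=97.4009 vs cont=96.0124 → 97.4009 [stop]  node(3,1) S=86.2237 payoff=73.3263 vs cont=71.9378 → 73.3263 [stop]  node(3,2) S=119.6241 payoff=39.9259 vs cont=41.5610 → 41.5610 [wait]  node(3,3) S=165.9628 payoff=0.0000 vs cont=15.0374 → 15.0374 [wait]  ⇒ S*(3)=86.2237
t_2: node(2,0) S=73.2033 payoff=86.3467 vs cont=84.9582 → 86.3467 [stop]  node(2,1) S=101.5600 payoff=57.9900 vs cont=57.3890 → 57.9900 [stop]  node(2,2) S=140.9012 payoff=18.6488 vs cont=28.4247 → 28.4247 [wait]  ⇒ S*(2)=101.5600
t_1: node(1,0) S=86.2237 payoff=73.3263 vs cont=71.9378 → 73.3263 [stop]  node(1,1) S=119.6241 payoff=39.9259 vs cont=43.2458 → 43.2458 [wait]  ⇒ S*(1)=86.2237
t_0: node(0,0) S=101.5600 payoff=57.9900 vs cont=58.2005 → 58.2005 [wait]  ⇒ S*(0)=-

price = 58.2005
boundary = - 86.2237 101.5600 86.2237 101.5600 119.6241
tree:
58.2005
73.3263 43.2458
86.3467 57.9900 28.4247
97.4009 73.3263 41.5610 15.0374
106.7859 86.3467 57.9900 24.9266 4.8442
114.7536 97.4009 73.3263 39.9259 9.5047 0.0000
121.5182 106.7859 86.3467 57.9900 18.6488 0.0000 0.0000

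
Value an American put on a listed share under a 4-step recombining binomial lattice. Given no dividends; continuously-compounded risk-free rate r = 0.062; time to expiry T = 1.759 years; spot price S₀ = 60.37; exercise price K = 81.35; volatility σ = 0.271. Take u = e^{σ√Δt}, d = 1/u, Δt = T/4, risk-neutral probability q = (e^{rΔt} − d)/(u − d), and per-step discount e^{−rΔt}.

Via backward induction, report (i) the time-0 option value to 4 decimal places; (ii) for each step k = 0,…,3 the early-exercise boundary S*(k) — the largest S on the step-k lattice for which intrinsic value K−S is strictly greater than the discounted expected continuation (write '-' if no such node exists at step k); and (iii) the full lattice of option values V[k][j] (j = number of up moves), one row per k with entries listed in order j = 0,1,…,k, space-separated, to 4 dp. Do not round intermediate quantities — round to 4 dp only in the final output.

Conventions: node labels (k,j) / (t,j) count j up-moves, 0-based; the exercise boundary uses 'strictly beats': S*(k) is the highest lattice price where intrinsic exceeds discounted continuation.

params: Δt=0.43975 u=1.19687 d=0.83551 q=0.53168 e^(-rΔt)=0.97310
t_4 payoffs: 51.9307 39.2068 20.9800 0.0000 0.0000
t_3: node(3,0) S=35.2111 payoff=46.1389 vs cont=43.9509 → 46.1389 [stop]  node(3,1) S=50.4399 payoff=30.9101 vs cont=28.7221 → 30.9101 [stop]  node(3,2) S=72.2551 payoff=9.0949 vs cont=9.5611 → 9.5611 [wait]  node(3,3) S=103.5052 payoff=0.0000 vs cont=0.0000 → 0.0000 [wait]  ⇒ S*(3)=50.4399
t_2: node(2,0) S=42.1432 payoff=39.2068 vs cont=37.0188 → 39.2068 [stop]  node(2,1) S=60.3700 payoff=20.9800 vs cont=19.0332 → 20.9800 [stop]  node(2,2) S=86.4799 payoff=0.0000 vs cont=4.3572 → 4.3572 [wait]  ⇒ S*(2)=60.3700
t_1: node(1,0) S=50.4399 payoff=30.9101 vs cont=28.7221 → 30.9101 [stop]  node(1,1) S=72.2551 payoff=9.0949 vs cont=11.8154 → 11.8154 [wait]  ⇒ S*(1)=50.4399
t_0: node(0,0) S=60.3700 payoff=20.9800 vs cont=20.1995 → 20.9800 [stop]  ⇒ S*(0)=60.3700

price = 20.9800
boundary = 60.3700 50.4399 60.3700 50.4399
tree:
20.9800
30.9101 11.8154
39.2068 20.9800 4.3572
46.1389 30.9101 9.5611 0.0000
51.9307 39.2068 20.9800 0.0000 0.0000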